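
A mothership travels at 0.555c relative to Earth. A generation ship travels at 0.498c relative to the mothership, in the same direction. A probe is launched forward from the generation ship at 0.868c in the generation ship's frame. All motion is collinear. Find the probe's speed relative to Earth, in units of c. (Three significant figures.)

0.987c

Compose velocities in two stages. Stage 1 (into S'): u₁ = (0.868+0.498)/(1+0.868×0.498) = 0.95373.
Stage 2 (into S): u = (0.95373+0.555)/(1+0.95373×0.555) = 0.98654, so the speed is 0.987c.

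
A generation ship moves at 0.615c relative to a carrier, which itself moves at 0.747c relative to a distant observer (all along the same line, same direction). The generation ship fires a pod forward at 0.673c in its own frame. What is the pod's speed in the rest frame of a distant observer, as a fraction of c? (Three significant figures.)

0.987c

Apply u = (u'+v)/(1+u'v) twice. Pod in the carrier frame: (0.673+0.615)/(1+0.673·0.615) = 1.288/1.413895 = 0.91096c.
That velocity, transformed to the rest frame of a distant observer: (0.91096+0.747)/(1+0.91096·0.747) = 1.65796/1.68048712 = 0.98659c.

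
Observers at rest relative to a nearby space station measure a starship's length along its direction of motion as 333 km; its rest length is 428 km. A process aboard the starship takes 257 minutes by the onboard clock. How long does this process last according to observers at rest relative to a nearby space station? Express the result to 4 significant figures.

330.3 minutes

γ = L₀/L = 428/333 = 1.28529.
Δt = γΔτ = 1.28529 × 257 = 330.3 minutes.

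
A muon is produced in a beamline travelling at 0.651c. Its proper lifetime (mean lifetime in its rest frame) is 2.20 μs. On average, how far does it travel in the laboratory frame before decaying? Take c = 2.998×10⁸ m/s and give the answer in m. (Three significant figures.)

With β = 0.651, γ = 1/√(1 − 0.651²) = 1/√0.576199 = 1.3174.
Lab-frame lifetime: Δt = γτ = 1.3174 × 2.20 μs = 2.8983 μs.
Distance: d = vΔt = 0.651 × 2.998×10⁸ m/s × 2.8983×10^-6 s = 566 m.

566 m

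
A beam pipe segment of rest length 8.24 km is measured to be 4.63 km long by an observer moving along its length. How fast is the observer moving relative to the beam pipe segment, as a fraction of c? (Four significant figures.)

Length contraction gives γ = L₀/L = 8.24/4.63 = 1.7797.
β = √(1 − 1/γ²) = √0.684277 = 0.8272.

0.8272c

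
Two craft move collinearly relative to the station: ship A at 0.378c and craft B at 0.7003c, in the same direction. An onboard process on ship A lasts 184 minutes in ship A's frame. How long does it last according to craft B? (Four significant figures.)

204.7 minutes

Speed of ship A in craft B's frame: u = (v_A − v_B)/(1 − v_A v_B/c²) = (0.378 − 0.7003)/(1 − 0.378×0.7003) = −0.3223/0.7352866 = −0.43833; |u| = 0.43833c.
At |u| = 0.43833c, γ = (1 − 0.192133)^(−1/2) = 1.1126.
Ship A's interval is proper; time dilation gives Δt_B = γΔτ = 1.1126 × 184 minutes = 204.7 minutes.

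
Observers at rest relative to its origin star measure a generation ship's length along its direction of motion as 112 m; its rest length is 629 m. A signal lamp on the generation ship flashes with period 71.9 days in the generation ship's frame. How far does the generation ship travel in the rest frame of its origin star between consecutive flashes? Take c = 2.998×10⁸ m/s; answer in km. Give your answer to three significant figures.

1.03×10^13 km

From L = L₀/γ: γ = 629/112 = 5.61607.
β = √(1 − 1/γ²) = 0.98402. Lab-frame period = γτ = 5.61607×71.9 days = 403.8 days. Distance = βc × γτ = 0.98402 × 2.998×10⁸ m/s × 34888320 s = 1.0292×10^16 m = 1.03×10^13 km.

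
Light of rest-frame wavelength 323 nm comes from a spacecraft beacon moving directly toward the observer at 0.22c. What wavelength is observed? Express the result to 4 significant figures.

Relativistic Doppler for wavelength: λ_obs = λ_src · √((1−β)/(1+β)).
With β = 0.22: factor = √(0.78/1.22) = 0.79959.
λ_obs = 323 × 0.79959 = 258.3 nm.

258.3 nm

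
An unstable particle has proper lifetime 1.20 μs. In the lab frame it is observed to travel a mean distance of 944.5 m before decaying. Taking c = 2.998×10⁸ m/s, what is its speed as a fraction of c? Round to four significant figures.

d = βγcτ ⇒ βγ = d/(cτ) = 944.5 m / (359.76 m) = 2.6254.
β = (βγ)/√(1+(βγ)²) = 2.6254/√7.89273 = 0.9345.

0.9345c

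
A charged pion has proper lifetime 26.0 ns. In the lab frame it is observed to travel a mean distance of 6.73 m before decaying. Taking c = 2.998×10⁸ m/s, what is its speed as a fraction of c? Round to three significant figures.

0.654c

Lab distance = (lab lifetime)·v = γτ·βc, so βγ = d/(cτ) = 6.730/(2.998×10⁸ × 2.600×10^-8) = 0.8634.
With βγ = 0.8634: γ² = 1 + (βγ)² = 1.74546, and β = (βγ)/γ = 0.8634/1.32116 = 0.654.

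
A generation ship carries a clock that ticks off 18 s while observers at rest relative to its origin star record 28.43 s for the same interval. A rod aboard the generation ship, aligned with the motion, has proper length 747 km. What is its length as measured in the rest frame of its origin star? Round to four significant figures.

γ = Δt/Δτ = 28.43/18 = 1.57944.
The rod contracts by the same γ: 747 km / 1.57944 = 473.0 km.

473.0 km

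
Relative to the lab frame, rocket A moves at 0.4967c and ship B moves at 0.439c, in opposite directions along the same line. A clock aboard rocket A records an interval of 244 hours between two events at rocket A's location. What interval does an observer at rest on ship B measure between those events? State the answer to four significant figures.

Transform rocket A's velocity into ship B's frame: (0.4967 + 0.439)/(1 + 0.4967·0.439) = 0.9357/1.2180513, so the relative speed is 0.76819c.
At |u| = 0.76819c, γ = (1 − 0.590116)^(−1/2) = 1.562.
The clock on rocket A records proper time, so ship B measures Δt = γΔτ = 1.562 × 244 = 381.1 hours.

381.1 hours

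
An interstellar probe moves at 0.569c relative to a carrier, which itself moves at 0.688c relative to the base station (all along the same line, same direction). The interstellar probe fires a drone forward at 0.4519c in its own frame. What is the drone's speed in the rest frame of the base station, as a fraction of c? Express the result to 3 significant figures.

Compose velocities in two stages. Stage 1 (into S'): u₁ = (0.4519+0.569)/(1+0.4519×0.569) = 0.81209.
Stage 2 (into S): u = (0.81209+0.688)/(1+0.81209×0.688) = 0.96239, so the speed is 0.962c.

0.962c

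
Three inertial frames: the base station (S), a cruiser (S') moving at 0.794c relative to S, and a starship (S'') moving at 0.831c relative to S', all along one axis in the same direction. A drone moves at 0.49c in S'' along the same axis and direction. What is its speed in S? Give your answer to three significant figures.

Apply u = (u'+v)/(1+u'v) twice. Drone in the cruiser frame: (0.49+0.831)/(1+0.49·0.831) = 1.321/1.40719 = 0.93875c.
That velocity, transformed to the rest frame of the base station: (0.93875+0.794)/(1+0.93875·0.794) = 1.73275/1.7453675 = 0.99277c.

0.993c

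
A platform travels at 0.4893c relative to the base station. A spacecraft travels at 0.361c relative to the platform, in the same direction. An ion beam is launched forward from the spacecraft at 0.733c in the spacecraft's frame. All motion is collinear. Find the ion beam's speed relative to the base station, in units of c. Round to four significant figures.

Apply u = (u'+v)/(1+u'v) twice. Ion beam in the platform frame: (0.733+0.361)/(1+0.733·0.361) = 1.094/1.264613 = 0.86509c.
That velocity, transformed to the rest frame of the base station: (0.86509+0.4893)/(1+0.86509·0.4893) = 1.35439/1.423288537 = 0.95159c.

0.9516c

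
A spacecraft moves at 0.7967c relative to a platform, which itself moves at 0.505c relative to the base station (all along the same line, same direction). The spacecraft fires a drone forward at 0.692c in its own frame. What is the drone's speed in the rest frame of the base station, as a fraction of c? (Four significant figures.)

Apply u = (u'+v)/(1+u'v) twice. Drone in the platform frame: (0.692+0.7967)/(1+0.692·0.7967) = 1.4887/1.5513164 = 0.95964c.
That velocity, transformed to the rest frame of the base station: (0.95964+0.505)/(1+0.95964·0.505) = 1.46464/1.4846182 = 0.98654c.

0.9865c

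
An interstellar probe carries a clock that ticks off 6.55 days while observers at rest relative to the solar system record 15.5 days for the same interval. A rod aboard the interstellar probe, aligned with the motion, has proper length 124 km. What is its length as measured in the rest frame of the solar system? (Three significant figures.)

γ = Δt/Δτ = 15.5/6.55 = 2.36641.
The rod contracts by the same γ: 124 km / 2.36641 = 52.4 km.

52.4 km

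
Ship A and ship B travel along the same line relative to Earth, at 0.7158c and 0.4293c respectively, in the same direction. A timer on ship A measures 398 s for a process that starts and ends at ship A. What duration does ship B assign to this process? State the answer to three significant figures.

437 s

The velocity of ship A relative to ship B is (0.7158 − 0.4293)c / (1 − 0.7158×0.4293) = 0.41359c; relative speed 0.41359c.
At |u| = 0.41359c, γ = (1 − 0.171057)^(−1/2) = 1.0983.
The clock on ship A records proper time, so ship B measures Δt = γΔτ = 1.0983 × 398 = 437 s.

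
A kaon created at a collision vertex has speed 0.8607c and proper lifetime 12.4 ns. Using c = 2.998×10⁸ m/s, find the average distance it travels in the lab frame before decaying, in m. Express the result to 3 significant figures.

6.28 m

With β = 0.8607, γ = 1/√(1 − 0.8607²) = 1/√0.25919551 = 1.9642.
Lab-frame lifetime: Δt = γτ = 1.9642 × 12.4 ns = 24.356 ns.
Distance: d = vΔt = 0.8607 × 2.998×10⁸ m/s × 2.4356×10^-8 s = 6.28 m.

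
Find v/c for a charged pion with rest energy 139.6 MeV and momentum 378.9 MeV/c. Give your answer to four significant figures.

pc/(mc²) = 378.9/139.6 = 2.7142 = βγ = β/√(1−β²).
So β² = x²/(1 + x²) with x = 2.7142: x² = 7.36688, β² = 7.36688/8.36688 = 0.880481, β = 0.9383.

0.9383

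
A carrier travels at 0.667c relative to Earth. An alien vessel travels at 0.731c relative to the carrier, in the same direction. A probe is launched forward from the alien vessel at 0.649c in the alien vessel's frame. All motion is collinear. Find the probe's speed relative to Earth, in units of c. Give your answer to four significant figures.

Compose velocities in two stages. Stage 1 (into S'): u₁ = (0.649+0.731)/(1+0.649×0.731) = 0.93596.
Stage 2 (into S): u = (0.93596+0.667)/(1+0.93596×0.667) = 0.98687, so the speed is 0.9869c.

0.9869c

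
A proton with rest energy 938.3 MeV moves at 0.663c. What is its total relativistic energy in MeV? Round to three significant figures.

β² = 0.439569, so γ = 1/√0.560431 = 1.3358.
Total energy: E = γmc² = 1.3358 × 938.3 MeV = 1250 MeV.

1250 MeV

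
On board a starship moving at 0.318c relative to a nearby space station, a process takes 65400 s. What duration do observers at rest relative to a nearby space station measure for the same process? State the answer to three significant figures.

Lorentz factor: γ = (1 − 0.101124)^(−1/2) = 1.0548.
The onboard clock measures proper time, so the interval in the rest frame of a nearby space station is dilated: Δt = γ·Δτ = 1.0548 × 65400 s = 69000 s.

69000 s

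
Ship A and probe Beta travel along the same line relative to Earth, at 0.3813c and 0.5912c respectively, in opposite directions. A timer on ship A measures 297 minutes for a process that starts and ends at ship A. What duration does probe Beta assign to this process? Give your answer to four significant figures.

488.1 minutes

Speed of ship A in probe Beta's frame: u = (v_A + v_B)/(1 + v_A v_B/c²) = (0.3813 + 0.5912)/(1 + 0.3813×0.5912) = 0.9725/1.22542456 = 0.7936; |u| = 0.7936c.
γ for this relative speed: γ = 1/√(1 − 0.629801) = 1.6435.
The clock on ship A records proper time, so probe Beta measures Δt = γΔτ = 1.6435 × 297 = 488.1 minutes.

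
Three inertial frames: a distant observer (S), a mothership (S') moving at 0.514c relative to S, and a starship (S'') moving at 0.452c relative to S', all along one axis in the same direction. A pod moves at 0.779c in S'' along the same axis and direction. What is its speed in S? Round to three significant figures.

Compose velocities in two stages. Stage 1 (into S'): u₁ = (0.779+0.452)/(1+0.779×0.452) = 0.91043.
Stage 2 (into S): u = (0.91043+0.514)/(1+0.91043×0.514) = 0.97035, so the speed is 0.970c.

0.970c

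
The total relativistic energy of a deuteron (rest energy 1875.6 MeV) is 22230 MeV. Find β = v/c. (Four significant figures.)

γ = E/(mc²) = 22230/1875.6 = 11.852.
β = √(1 − 1/γ²) = √(1 − 0.00711896) = √0.99288104 = 0.9964.

0.9964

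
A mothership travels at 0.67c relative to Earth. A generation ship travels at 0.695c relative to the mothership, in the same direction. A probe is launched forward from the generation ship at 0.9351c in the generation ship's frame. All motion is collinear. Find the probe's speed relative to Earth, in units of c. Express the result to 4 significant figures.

Compose velocities in two stages. Stage 1 (into S'): u₁ = (0.9351+0.695)/(1+0.9351×0.695) = 0.988.
Stage 2 (into S): u = (0.988+0.67)/(1+0.988×0.67) = 0.99762, so the speed is 0.9976c.

0.9976c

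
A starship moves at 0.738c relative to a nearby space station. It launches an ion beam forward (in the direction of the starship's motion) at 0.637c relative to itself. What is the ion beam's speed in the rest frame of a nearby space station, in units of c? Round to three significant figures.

In units of c, u = (u' + v)/(1 + u'v) with u' = 0.637 and v = 0.738.
Numerator: 0.637 + 0.738 = 1.375. Denominator: 1 + (0.637)(0.738) = 1.470106.
u = 1.375/1.470106 = 0.93531, so the speed is 0.935c.

0.935c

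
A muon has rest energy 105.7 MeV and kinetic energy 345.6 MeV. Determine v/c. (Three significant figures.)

0.972

γ = 1 + K/(mc²) = 1 + 345.6/105.7 = 4.2696.
β = √(1 − 1/γ²) = √(1 − 0.0548562) = √0.9451438 = 0.972.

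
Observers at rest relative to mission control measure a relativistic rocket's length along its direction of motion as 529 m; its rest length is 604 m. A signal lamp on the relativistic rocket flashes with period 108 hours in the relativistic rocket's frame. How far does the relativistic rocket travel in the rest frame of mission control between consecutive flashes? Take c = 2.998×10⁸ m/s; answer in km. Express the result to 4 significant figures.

6.423×10^10 km

γ = L₀/L = 604/529 = 1.14178.
β = √(1 − 1/γ²) = 0.48263. Lab-frame period = γτ = 1.14178×108 hours = 123.31 hours. Distance = βc × γτ = 0.48263 × 2.998×10⁸ m/s × 443916 s = 6.4231×10^13 m = 6.423×10^10 km.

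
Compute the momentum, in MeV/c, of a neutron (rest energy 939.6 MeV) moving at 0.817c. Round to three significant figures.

γ = 1/√(1 − β²) = 1/√(1 − 0.667489) = 1/√0.332511 = 1/0.576638 = 1.7342.
Momentum: p = γβ·mc = 1.7342 × 0.817 × 939.6 MeV/c = 1330 MeV/c.

1330 MeV/c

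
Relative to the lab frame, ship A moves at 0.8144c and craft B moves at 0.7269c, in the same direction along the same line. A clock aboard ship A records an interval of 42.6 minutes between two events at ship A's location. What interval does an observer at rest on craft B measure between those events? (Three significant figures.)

Speed of ship A in craft B's frame: u = (v_A − v_B)/(1 − v_A v_B/c²) = (0.8144 − 0.7269)/(1 − 0.8144×0.7269) = 0.0875/0.40801264 = 0.21445; |u| = 0.21445c.
γ for this relative speed: γ = 1/√(1 − 0.0459888) = 1.0238.
The clock on ship A records proper time, so craft B measures Δt = γΔτ = 1.0238 × 42.6 = 43.6 minutes.

43.6 minutes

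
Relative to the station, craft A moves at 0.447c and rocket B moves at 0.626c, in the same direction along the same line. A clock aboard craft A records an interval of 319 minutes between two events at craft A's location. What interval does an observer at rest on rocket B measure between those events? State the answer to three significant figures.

The velocity of craft A relative to rocket B is (0.447 − 0.626)c / (1 − 0.447×0.626) = −0.24855c; relative speed 0.24855c.
γ for this relative speed: γ = 1/√(1 − 0.0617771) = 1.0324.
The clock on craft A records proper time, so rocket B measures Δt = γΔτ = 1.0324 × 319 = 329 minutes.

329 minutes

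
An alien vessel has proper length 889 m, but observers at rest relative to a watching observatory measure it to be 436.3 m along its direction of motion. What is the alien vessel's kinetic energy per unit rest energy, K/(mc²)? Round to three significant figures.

Length contraction gives γ = L₀/L = 889/436.3 = 2.03759.
Since K = (γ−1)mc², K/(mc²) = 2.03759 − 1 = 1.04.

1.04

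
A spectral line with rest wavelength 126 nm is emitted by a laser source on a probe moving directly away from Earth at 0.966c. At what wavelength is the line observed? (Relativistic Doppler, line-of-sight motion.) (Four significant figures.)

958.1 nm

Relativistic Doppler for wavelength: λ_obs = λ_src · √((1+β)/(1−β)).
With β = 0.966: factor = √(1.966/0.034) = 7.6042.
λ_obs = 126 × 7.6042 = 958.1 nm.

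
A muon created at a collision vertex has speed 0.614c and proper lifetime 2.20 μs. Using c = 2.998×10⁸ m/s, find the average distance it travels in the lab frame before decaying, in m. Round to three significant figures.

Lorentz factor: γ = (1 − 0.376996)^(−1/2) = 1.2669.
Lab-frame lifetime: Δt = γτ = 1.2669 × 2.20 μs = 2.7872 μs.
Distance: d = vΔt = 0.614 × 2.998×10⁸ m/s × 2.7872×10^-6 s = 513 m.

513 m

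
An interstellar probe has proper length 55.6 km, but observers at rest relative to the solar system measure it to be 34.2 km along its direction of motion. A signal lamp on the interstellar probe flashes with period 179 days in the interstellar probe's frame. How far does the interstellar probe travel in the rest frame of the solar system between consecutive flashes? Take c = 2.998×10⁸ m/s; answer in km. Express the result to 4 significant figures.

5.943×10^12 km

Length contraction gives γ = L₀/L = 55.6/34.2 = 1.62573.
β = √(1 − 1/γ²) = 0.78844. Lab-frame period = γτ = 1.62573×179 days = 291.01 days. Distance = βc × γτ = 0.78844 × 2.998×10⁸ m/s × 25143264 s = 5.9432×10^15 m = 5.943×10^12 km.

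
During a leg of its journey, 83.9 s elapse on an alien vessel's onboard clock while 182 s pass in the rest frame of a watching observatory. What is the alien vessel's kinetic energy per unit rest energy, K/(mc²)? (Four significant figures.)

γ = Δt/Δτ = 182/83.9 = 2.16925.
K/(mc²) = γ − 1 = 2.16925 − 1 = 1.169.

1.169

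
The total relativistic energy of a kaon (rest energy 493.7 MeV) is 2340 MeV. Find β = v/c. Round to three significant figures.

Total energy E = γmc² gives γ = 2340/493.7 = 4.7397.
Hence β = √(1 − 1/γ²) = √(1 − 0.0445142) = √0.9554858 = 0.977.

0.977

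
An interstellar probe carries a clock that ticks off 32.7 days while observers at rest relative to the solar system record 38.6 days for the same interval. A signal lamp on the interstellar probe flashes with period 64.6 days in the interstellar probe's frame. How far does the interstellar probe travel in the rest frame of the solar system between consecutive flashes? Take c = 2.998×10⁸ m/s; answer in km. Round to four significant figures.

1.050×10^12 km

The time-dilation ratio gives γ = 38.6/32.7 = 1.18043.
β = √(1 − 1/γ²) = 0.53136. Lab-frame period = γτ = 1.18043×64.6 days = 76.256 days. Distance = βc × γτ = 0.53136 × 2.998×10⁸ m/s × 6588518.4 s = 1.0496×10^15 m = 1.050×10^12 km.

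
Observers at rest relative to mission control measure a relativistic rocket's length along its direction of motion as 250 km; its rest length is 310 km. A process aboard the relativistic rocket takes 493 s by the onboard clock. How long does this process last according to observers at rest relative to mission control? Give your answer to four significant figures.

From L = L₀/γ: γ = 310/250 = 1.24.
The same γ dilates the second interval: 1.24 × 493 s = 611.3 s.

611.3 s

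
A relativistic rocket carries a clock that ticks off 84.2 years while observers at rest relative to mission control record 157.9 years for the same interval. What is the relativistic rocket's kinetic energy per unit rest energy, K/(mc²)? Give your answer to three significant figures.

γ = Δt/Δτ = 157.9/84.2 = 1.8753.
Since K = (γ−1)mc², K/(mc²) = 1.8753 − 1 = 0.875.

0.875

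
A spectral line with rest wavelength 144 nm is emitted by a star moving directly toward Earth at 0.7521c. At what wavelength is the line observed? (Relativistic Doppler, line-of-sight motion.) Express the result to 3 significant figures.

54.2 nm

Relativistic Doppler for wavelength: λ_obs = λ_src · √((1−β)/(1+β)).
With β = 0.7521: factor = √(0.2479/1.7521) = 0.37615.
λ_obs = 144 × 0.37615 = 54.2 nm.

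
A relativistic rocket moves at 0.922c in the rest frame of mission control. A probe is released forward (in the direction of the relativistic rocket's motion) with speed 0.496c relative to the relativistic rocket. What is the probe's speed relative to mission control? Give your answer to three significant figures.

Relativistic velocity addition: u = (u' + v)/(1 + u'v/c²), with u' = 0.496c and v = 0.922c.
Numerator: 0.496 + 0.922 = 1.418. Denominator: 1 + (0.496)(0.922) = 1.457312.
u = 1.418/1.457312 = 0.97302, so the speed is 0.973c.

0.973c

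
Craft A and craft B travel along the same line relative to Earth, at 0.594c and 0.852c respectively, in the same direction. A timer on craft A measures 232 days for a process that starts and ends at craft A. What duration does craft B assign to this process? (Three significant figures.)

272 days

The velocity of craft A relative to craft B is (0.594 − 0.852)c / (1 − 0.594×0.852) = −0.52236c; relative speed 0.52236c.
γ for this relative speed: γ = 1/√(1 − 0.27286) = 1.1727.
Craft A's interval is proper; time dilation gives Δt_B = γΔτ = 1.1727 × 232 days = 272 days.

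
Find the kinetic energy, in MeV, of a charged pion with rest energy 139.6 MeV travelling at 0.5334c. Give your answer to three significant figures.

25.4 MeV

γ = 1/√(1 − β²) = 1/√(1 − 0.28451556) = 1/√0.71548444 = 1/0.845863 = 1.18222.
Kinetic energy: K = (γ − 1)mc² = (1.18222 − 1) × 139.6 MeV = 0.18222 × 139.6 = 25.4 MeV.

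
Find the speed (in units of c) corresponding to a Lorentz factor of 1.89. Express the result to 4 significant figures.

β = √(1 − 1/γ²) = √(1 − 1/3.5721) = √0.720053 = 0.8486.

0.8486c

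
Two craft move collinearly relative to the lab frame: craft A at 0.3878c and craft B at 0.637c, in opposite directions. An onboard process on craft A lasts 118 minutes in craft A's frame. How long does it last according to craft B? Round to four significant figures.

Speed of craft A in craft B's frame: u = (v_A + v_B)/(1 + v_A v_B/c²) = (0.3878 + 0.637)/(1 + 0.3878×0.637) = 1.0248/1.2470286 = 0.82179; |u| = 0.82179c.
γ for this relative speed: γ = 1/√(1 − 0.675339) = 1.755.
Craft A's interval is proper; time dilation gives Δt_B = γΔτ = 1.755 × 118 minutes = 207.1 minutes.

207.1 minutes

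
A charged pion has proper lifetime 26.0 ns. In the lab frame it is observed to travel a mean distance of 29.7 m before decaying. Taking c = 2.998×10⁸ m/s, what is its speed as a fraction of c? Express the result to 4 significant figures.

Let x = d/(cτ) = 29.70 m / (2.998×10⁸ m/s × 2.600×10^-8 s) = 3.8102. Since d = βγcτ, x = βγ = β/√(1−β²).
Solving: β² = x²/(1+x²) = 14.5176/15.5176 = 0.935557, so β = 0.9672.

0.9672c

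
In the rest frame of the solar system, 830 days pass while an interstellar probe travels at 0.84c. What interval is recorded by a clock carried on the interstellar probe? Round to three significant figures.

With β = 0.84, γ = 1/√(1 − 0.84²) = 1/√0.2944 = 1.843.
The interstellar probe's clock runs slow as seen from the solar system, so Δτ = Δt/γ = 830/1.843 = 450 days.

450 days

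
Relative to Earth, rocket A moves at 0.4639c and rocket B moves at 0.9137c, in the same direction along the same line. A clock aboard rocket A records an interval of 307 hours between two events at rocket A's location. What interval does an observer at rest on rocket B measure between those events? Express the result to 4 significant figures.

491.3 hours

Speed of rocket A in rocket B's frame: u = (v_A − v_B)/(1 − v_A v_B/c²) = (0.4639 − 0.9137)/(1 − 0.4639×0.9137) = −0.4498/0.57613457 = −0.78072; |u| = 0.78072c.
At |u| = 0.78072c, γ = (1 − 0.609524)^(−1/2) = 1.6003.
The clock on rocket A records proper time, so rocket B measures Δt = γΔτ = 1.6003 × 307 = 491.3 hours.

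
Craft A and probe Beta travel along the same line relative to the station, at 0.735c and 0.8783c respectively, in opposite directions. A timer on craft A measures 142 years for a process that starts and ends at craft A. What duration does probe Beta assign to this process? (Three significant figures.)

721 years

Speed of craft A in probe Beta's frame: u = (v_A + v_B)/(1 + v_A v_B/c²) = (0.735 + 0.8783)/(1 + 0.735×0.8783) = 1.6133/1.6455505 = 0.9804; |u| = 0.9804c.
At |u| = 0.9804c, γ = (1 − 0.961184)^(−1/2) = 5.0757.
The clock on craft A records proper time, so probe Beta measures Δt = γΔτ = 5.0757 × 142 = 721 years.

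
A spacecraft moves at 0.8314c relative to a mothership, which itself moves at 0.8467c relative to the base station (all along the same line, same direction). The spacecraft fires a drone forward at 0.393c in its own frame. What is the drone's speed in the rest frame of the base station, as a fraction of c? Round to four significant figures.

0.9934c

First combine the drone and spacecraft (S''→S'): u₁ = (0.393 + 0.8314)/(1 + 0.393×0.8314) = 1.2244/1.3267402 = 0.92286.
Then combine with the mothership (S'→S): u = (0.92286 + 0.8467)/(1 + 0.92286×0.8467) = 1.76956/1.781385562 = 0.99336.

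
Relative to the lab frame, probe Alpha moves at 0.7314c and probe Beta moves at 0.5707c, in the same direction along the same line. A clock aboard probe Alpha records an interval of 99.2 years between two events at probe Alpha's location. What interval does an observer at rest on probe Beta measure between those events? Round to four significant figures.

The velocity of probe Alpha relative to probe Beta is (0.7314 − 0.5707)c / (1 − 0.7314×0.5707) = 0.27584c; relative speed 0.27584c.
γ for this relative speed: γ = 1/√(1 − 0.0760877) = 1.0404.
Probe Alpha's interval is proper; time dilation gives Δt_B = γΔτ = 1.0404 × 99.2 years = 103.2 years.

103.2 years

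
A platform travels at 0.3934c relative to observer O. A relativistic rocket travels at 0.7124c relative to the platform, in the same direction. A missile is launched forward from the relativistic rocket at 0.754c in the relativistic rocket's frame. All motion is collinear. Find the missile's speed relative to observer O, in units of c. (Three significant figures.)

Compose velocities in two stages. Stage 1 (into S'): u₁ = (0.754+0.7124)/(1+0.754×0.7124) = 0.95397.
Stage 2 (into S): u = (0.95397+0.3934)/(1+0.95397×0.3934) = 0.9797, so the speed is 0.980c.

0.980c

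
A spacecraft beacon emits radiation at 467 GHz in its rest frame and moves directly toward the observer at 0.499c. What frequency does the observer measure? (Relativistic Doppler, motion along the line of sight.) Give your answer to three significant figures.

808 GHz

Relativistic Doppler (source moving toward): f_obs = f_src · √((1+β)/(1−β)).
With β = 0.499: factor = √(1.499/0.501) = 1.7297.
f_obs = 467 × 1.7297 = 808 GHz.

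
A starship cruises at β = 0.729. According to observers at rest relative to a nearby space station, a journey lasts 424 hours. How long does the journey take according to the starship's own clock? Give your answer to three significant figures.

290 hours

With β = 0.729, γ = 1/√(1 − 0.729²) = 1/√0.468559 = 1.4609.
The starship's clock runs slow as seen from a nearby space station, so Δτ = Δt/γ = 424/1.4609 = 290 hours.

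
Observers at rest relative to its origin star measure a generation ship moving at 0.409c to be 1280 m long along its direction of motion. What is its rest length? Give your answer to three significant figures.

γ = 1/√(1 − β²) = 1/√(1 − 0.167281) = 1/√0.832719 = 1/0.912534 = 1.0958.
Proper length: L₀ = γ·L = 1.0958 × 1280 = 1400 m.

1400 m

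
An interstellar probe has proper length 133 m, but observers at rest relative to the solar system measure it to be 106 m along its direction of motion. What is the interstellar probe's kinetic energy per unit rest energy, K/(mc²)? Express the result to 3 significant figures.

Length contraction gives γ = L₀/L = 133/106 = 1.25472.
K/(mc²) = γ − 1 = 1.25472 − 1 = 0.255.

0.255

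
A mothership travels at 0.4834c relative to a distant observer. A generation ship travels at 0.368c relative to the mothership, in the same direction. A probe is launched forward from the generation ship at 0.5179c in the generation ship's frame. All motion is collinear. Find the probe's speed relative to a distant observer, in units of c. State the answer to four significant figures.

0.9028c

First combine the probe and generation ship (S''→S'): u₁ = (0.5179 + 0.368)/(1 + 0.5179×0.368) = 0.8859/1.1905872 = 0.74409.
Then combine with the mothership (S'→S): u = (0.74409 + 0.4834)/(1 + 0.74409×0.4834) = 1.22749/1.359693106 = 0.90277.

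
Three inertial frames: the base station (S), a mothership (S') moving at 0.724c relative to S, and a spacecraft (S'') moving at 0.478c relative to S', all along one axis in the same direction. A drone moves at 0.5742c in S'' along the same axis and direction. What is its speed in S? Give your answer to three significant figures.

0.970c

Compose velocities in two stages. Stage 1 (into S'): u₁ = (0.5742+0.478)/(1+0.5742×0.478) = 0.8256.
Stage 2 (into S): u = (0.8256+0.724)/(1+0.8256×0.724) = 0.96987, so the speed is 0.970c.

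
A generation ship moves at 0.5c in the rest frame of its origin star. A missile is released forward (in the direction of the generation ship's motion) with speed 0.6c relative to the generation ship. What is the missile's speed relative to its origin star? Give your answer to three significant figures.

Relativistic velocity addition: u = (u' + v)/(1 + u'v/c²), with u' = 0.6c and v = 0.5c.
Numerator: 0.6 + 0.5 = 1.1. Denominator: 1 + (0.6)(0.5) = 1.3.
u = 1.1/1.3 = 0.84615, so the speed is 0.846c.

0.846c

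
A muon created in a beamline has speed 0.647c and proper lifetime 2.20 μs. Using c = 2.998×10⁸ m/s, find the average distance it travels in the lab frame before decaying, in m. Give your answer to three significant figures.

With β = 0.647, γ = 1/√(1 − 0.647²) = 1/√0.581391 = 1.3115.
Lab-frame lifetime: Δt = γτ = 1.3115 × 2.20 μs = 2.8853 μs.
Distance: d = vΔt = 0.647 × 2.998×10⁸ m/s × 2.8853×10^-6 s = 560 m.

560 m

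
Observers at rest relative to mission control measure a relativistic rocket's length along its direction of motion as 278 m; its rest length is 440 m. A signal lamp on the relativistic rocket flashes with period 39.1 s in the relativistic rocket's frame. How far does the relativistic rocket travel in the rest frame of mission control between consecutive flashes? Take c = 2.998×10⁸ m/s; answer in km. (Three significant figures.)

Length contraction gives γ = L₀/L = 440/278 = 1.58273.
β = √(1 − 1/γ²) = 0.77512. Lab-frame period = γτ = 1.58273×39.1 s = 61.885 s. Distance = βc × γτ = 0.77512 × 2.998×10⁸ m/s × 61.885 s = 1.4381×10^10 m = 1.44×10^7 km.

1.44×10^7 km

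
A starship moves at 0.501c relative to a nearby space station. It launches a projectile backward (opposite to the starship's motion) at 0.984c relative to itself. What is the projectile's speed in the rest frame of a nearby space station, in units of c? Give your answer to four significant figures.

Relativistic velocity addition: u = (u' + v)/(1 + u'v/c²), with u' = −0.984c and v = 0.501c.
Numerator: −0.984 + 0.501 = −0.483. Denominator: 1 + (−0.984)(0.501) = 0.507016.
u = −0.483/0.507016 = −0.95263, so the speed is 0.9526c.

0.9526c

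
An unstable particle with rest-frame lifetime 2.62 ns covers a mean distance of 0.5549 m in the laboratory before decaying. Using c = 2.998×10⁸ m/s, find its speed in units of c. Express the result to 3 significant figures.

0.577c

Let x = d/(cτ) = 0.5549 m / (2.998×10⁸ m/s × 2.620×10^-9 s) = 0.70645. Since d = βγcτ, x = βγ = β/√(1−β²).
Solving: β² = x²/(1+x²) = 0.499072/1.499072 = 0.332921, so β = 0.577.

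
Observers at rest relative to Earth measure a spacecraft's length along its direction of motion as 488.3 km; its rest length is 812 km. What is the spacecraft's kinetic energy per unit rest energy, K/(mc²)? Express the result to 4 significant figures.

γ = L₀/L = 812/488.3 = 1.66291.
K/(mc²) = γ − 1 = 1.66291 − 1 = 0.6629.

0.6629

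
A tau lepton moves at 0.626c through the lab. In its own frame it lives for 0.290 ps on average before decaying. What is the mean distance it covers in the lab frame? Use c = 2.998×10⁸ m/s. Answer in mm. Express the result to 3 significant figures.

γ = 1/√(1 − β²) = 1/√(1 − 0.391876) = 1/√0.608124 = 1/0.779823 = 1.2823.
Lab-frame lifetime: Δt = γτ = 1.2823 × 0.290 ps = 0.37187 ps.
Distance: d = vΔt = 0.626 × 2.998×10⁸ m/s × 3.7187×10^-13 s = 6.98×10^-5 m = 0.0698 mm.

0.0698 mm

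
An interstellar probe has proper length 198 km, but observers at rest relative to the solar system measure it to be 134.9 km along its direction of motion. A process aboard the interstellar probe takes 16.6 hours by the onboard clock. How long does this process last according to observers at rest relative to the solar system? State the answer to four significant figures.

From L = L₀/γ: γ = 198/134.9 = 1.46775.
The same γ dilates the second interval: 1.46775 × 16.6 hours = 24.36 hours.

24.36 hours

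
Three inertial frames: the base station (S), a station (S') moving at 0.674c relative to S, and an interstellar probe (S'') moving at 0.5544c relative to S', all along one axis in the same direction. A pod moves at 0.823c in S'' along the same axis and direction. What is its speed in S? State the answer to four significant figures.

0.9892c

Apply u = (u'+v)/(1+u'v) twice. Pod in the station frame: (0.823+0.5544)/(1+0.823·0.5544) = 1.3774/1.4562712 = 0.94584c.
That velocity, transformed to the rest frame of the base station: (0.94584+0.674)/(1+0.94584·0.674) = 1.61984/1.63749616 = 0.98922c.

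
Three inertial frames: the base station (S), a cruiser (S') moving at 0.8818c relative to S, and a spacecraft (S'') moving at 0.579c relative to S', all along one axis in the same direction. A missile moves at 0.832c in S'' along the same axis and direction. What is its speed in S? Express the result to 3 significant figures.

Compose velocities in two stages. Stage 1 (into S'): u₁ = (0.832+0.579)/(1+0.832×0.579) = 0.95227.
Stage 2 (into S): u = (0.95227+0.8818)/(1+0.95227×0.8818) = 0.99693, so the speed is 0.997c.

0.997c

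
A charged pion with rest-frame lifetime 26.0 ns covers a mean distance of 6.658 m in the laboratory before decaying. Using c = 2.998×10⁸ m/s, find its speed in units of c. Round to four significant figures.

Let x = d/(cτ) = 6.658 m / (2.998×10⁸ m/s × 2.600×10^-8 s) = 0.85416. Since d = βγcτ, x = βγ = β/√(1−β²).
Solving: β² = x²/(1+x²) = 0.729589/1.729589 = 0.421828, so β = 0.6495.

0.6495c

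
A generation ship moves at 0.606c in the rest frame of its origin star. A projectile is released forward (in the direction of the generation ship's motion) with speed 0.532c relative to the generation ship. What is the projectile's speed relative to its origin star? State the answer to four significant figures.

0.8606c

Relativistic velocity addition: u = (u' + v)/(1 + u'v/c²), with u' = 0.532c and v = 0.606c.
Numerator: 0.532 + 0.606 = 1.138. Denominator: 1 + (0.532)(0.606) = 1.322392.
u = 1.138/1.322392 = 0.86056, so the speed is 0.8606c.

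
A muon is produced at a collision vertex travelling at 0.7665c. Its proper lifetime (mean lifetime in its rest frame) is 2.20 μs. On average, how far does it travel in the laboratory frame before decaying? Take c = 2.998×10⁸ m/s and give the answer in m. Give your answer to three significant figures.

787 m

With β = 0.7665, γ = 1/√(1 − 0.7665²) = 1/√0.41247775 = 1.557.
Lab-frame lifetime: Δt = γτ = 1.557 × 2.20 μs = 3.4254 μs.
Distance: d = vΔt = 0.7665 × 2.998×10⁸ m/s × 3.4254×10^-6 s = 787 m.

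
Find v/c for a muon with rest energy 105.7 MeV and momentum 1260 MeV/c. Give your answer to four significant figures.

0.9965

βγ = pc/(mc²) = 1260/105.7 = 11.921.
Since γ² = 1 + (βγ)² = 143.11, γ = √143.11 = 11.9629, and β = (βγ)/γ = 11.921/11.9629 = 0.9965.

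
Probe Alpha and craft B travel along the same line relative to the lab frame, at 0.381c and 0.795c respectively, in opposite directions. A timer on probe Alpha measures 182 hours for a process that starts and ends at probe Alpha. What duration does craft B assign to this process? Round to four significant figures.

422.8 hours

The velocity of probe Alpha relative to craft B is (0.381 + 0.795)c / (1 + 0.381×0.795) = 0.90261c; relative speed 0.90261c.
At |u| = 0.90261c, γ = (1 − 0.814705)^(−1/2) = 2.3231.
Probe Alpha's interval is proper; time dilation gives Δt_B = γΔτ = 2.3231 × 182 hours = 422.8 hours.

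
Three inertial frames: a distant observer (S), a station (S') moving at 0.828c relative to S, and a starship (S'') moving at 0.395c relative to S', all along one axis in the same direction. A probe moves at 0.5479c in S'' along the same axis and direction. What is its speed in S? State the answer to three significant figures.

First combine the probe and starship (S''→S'): u₁ = (0.5479 + 0.395)/(1 + 0.5479×0.395) = 0.9429/1.2164205 = 0.77514.
Then combine with the station (S'→S): u = (0.77514 + 0.828)/(1 + 0.77514×0.828) = 1.60314/1.64181592 = 0.97644.

0.976c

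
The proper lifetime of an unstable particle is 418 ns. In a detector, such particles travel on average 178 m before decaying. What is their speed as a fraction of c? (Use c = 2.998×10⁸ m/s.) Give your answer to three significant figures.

Let x = d/(cτ) = 178.0 m / (2.998×10⁸ m/s × 4.180×10^-7 s) = 1.4204. Since d = βγcτ, x = βγ = β/√(1−β²).
Solving: β² = x²/(1+x²) = 2.01754/3.01754 = 0.668604, so β = 0.818.

0.818c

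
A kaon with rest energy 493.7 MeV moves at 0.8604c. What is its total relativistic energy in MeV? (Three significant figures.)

969 MeV

Lorentz factor: γ = (1 − 0.74028816)^(−1/2) = 1.9622.
Total energy: E = γmc² = 1.9622 × 493.7 MeV = 969 MeV.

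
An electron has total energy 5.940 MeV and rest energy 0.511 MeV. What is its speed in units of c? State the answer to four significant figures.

Total energy E = γmc² gives γ = 5.940/0.511 = 11.624.
Hence β = √(1 − 1/γ²) = √(1 − 0.00740097) = √0.99259903 = 0.9963.

0.9963c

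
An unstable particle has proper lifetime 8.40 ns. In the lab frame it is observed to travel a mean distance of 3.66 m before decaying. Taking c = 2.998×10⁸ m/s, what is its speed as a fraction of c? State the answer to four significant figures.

0.8238c

Let x = d/(cτ) = 3.660 m / (2.998×10⁸ m/s × 8.400×10^-9 s) = 1.4533. Since d = βγcτ, x = βγ = β/√(1−β²).
Solving: β² = x²/(1+x²) = 2.11208/3.11208 = 0.678671, so β = 0.8238.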